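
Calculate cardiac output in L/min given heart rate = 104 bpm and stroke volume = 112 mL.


CO = HR * SV
CO = 104 * 112 / 1000
CO = 11.65 L/min


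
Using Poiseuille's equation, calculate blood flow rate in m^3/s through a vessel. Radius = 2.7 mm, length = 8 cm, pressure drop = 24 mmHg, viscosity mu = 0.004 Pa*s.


Q = pi*r^4*dP / (8*mu*L)
r = 0.0027 m, L = 0.08 m
dP = 24 mmHg = 3199.728 Pa
Q = 2.0868e-04 m^3/s


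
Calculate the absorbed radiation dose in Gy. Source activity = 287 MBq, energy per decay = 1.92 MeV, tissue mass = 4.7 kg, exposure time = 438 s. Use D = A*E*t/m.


A = 287 MBq = 2.8700e+08 Bq
E = 1.92 MeV = 3.07584e-13 J
D = A*E*t/m = 2.8700e+08*3.07584e-13*438/4.7
D = 0.008227 Gy


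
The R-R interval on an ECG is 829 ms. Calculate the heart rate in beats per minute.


HR = 60 / RR_interval(s)
RR = 829 ms = 0.829 s
HR = 60 / 0.829 = 72.38 bpm


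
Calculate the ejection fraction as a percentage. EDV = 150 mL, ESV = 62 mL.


SV = EDV - ESV = 150 - 62 = 88 mL
EF = SV/EDV * 100 = 88/150 * 100
EF = 58.67%


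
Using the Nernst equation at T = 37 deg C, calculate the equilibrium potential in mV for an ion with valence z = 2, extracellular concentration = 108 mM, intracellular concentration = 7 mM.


E = (RT/(zF)) * ln(C_out/C_in)
T = 37 + 273.15 = 310.15 K
E = (8.314 * 310.15 / (2 * 96485)) * ln(108/7)
E = 36.56 mV


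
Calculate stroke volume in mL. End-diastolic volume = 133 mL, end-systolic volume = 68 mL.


SV = EDV - ESV
SV = 133 - 68
SV = 65 mL


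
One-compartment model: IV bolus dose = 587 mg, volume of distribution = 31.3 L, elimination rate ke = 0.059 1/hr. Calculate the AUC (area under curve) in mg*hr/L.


C0 = Dose/Vd = 587/31.3 = 18.754 mg/L
AUC = C0/ke = 18.754/0.059
AUC = 317.9 mg*hr/L


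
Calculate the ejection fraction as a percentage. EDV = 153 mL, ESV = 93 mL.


SV = EDV - ESV = 153 - 93 = 60 mL
EF = SV/EDV * 100 = 60/153 * 100
EF = 39.22%


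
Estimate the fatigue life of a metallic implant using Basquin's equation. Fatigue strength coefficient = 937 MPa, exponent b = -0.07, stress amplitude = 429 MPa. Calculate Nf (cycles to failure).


sigma_a = sigma_f' * (2Nf)^b
2Nf = (sigma_a/sigma_f')^(1/b)
2Nf = (429/937)^(1/-0.07)
2Nf = 70289.424
Nf = 3.514e+04


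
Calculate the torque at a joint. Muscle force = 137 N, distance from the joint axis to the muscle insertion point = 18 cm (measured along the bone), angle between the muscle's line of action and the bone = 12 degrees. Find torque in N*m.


Torque = F * d * sin(theta)   (moment arm = d*sin(theta))
d = 18 cm = 0.18 m
Torque = 137 * 0.18 * sin(12)
Torque = 5.127 N*m


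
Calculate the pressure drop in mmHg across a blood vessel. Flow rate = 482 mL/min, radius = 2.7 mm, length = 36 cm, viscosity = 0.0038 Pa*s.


dP = 8*mu*L*Q / (pi*r^4)
Q = 482 mL/min = 8.03333e-06 m^3/s
dP = 526.583 Pa = 526.583 / 133.322 mmHg = 3.95 mmHg


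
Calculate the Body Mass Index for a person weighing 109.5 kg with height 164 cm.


BMI = weight / height^2
height = 164 cm = 1.64 m
BMI = 109.5 / 1.64^2
BMI = 40.71 kg/m^2


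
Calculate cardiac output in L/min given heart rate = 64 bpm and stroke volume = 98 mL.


CO = HR * SV
CO = 64 * 98 / 1000
CO = 6.272 L/min


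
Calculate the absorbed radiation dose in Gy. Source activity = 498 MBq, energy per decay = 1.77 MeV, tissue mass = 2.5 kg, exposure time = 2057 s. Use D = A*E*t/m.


A = 498 MBq = 4.9800e+08 Bq
E = 1.77 MeV = 2.83554e-13 J
D = A*E*t/m = 4.9800e+08*2.83554e-13*2057/2.5
D = 0.1162 Gy


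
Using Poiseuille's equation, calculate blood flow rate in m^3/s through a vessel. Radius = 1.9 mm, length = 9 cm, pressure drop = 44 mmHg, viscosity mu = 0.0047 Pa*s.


Q = pi*r^4*dP / (8*mu*L)
r = 0.0019 m, L = 0.09 m
dP = 44 mmHg = 5866.168 Pa
Q = 7.0972e-05 m^3/s


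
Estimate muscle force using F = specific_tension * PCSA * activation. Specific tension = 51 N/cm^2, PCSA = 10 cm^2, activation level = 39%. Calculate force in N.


F = sigma * PCSA * activation
F = 51 * 10 * 0.39
F = 198.9 N


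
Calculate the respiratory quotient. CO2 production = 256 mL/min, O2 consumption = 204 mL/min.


RQ = VCO2 / VO2
RQ = 256 / 204
RQ = 1.255


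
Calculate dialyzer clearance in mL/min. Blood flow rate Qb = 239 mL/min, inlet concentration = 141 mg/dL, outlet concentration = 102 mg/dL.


K = Qb * (Cb_in - Cb_out) / Cb_in
K = 239 * (141 - 102) / 141
K = 66.11 mL/min


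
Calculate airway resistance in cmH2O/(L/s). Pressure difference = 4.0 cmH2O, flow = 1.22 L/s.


R = dP / flow
R = 4.0 / 1.22
R = 3.279 cmH2O/(L/s)


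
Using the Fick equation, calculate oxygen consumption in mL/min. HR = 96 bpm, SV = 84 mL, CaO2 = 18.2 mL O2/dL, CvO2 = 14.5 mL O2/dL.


CO = HR*SV = 96*84/1000 = 8.064 L/min
a-v O2 diff = 18.2 - 14.5 = 3.7 mL/dL
VO2 = CO * (CaO2-CvO2) * 10 dL/L
VO2 = 8.064 * 3.7 * 10
VO2 = 298.4 mL/min


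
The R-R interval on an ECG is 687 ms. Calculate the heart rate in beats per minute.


HR = 60 / RR_interval(s)
RR = 687 ms = 0.687 s
HR = 60 / 0.687 = 87.34 bpm


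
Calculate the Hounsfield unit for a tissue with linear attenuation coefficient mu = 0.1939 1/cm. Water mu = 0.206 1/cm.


HU = ((mu_tissue - mu_water) / mu_water) * 1000
HU = ((0.1939 - 0.206) / 0.206) * 1000
HU = -58.74


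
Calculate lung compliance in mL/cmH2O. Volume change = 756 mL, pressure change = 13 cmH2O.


C = dV / dP
C = 756 / 13
C = 58.15 mL/cmH2O


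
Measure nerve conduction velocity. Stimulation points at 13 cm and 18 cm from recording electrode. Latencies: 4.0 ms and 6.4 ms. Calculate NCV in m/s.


Distance = (18 - 13) / 100 = 0.05 m
dt = (6.4 - 4.0) / 1000 = 0.0024 s
NCV = dist / dt = 20.83 m/s


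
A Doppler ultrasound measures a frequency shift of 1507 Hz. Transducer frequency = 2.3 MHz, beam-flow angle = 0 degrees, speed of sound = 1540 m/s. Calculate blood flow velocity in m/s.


v = fd * c / (2 * f0 * cos(theta))
v = 1507 * 1540 / (2 * 2.3000e+06 * cos(0))
v = 0.5045 m/s


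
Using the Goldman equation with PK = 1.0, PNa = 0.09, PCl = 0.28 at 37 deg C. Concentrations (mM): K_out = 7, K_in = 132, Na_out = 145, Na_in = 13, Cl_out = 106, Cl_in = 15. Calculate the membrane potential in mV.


Vm = (RT/F)*ln((PK*Ko + PNa*Nao + PCl*Cli)/(PK*Ki + PNa*Nai + PCl*Clo))
Numer = 24.25, Denom = 162.85
Vm = -50.9 mV


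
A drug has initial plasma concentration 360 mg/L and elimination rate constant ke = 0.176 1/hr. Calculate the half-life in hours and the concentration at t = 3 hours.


t_half = ln(2) / ke = 0.693147 / 0.176 = 3.938 hr
C(t) = C0 * exp(-ke*t) = 360 * exp(-0.176*3)
C(3) = 212.3 mg/L


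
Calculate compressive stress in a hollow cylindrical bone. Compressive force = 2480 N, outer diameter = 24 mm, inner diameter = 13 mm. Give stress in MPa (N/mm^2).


A = pi*(r_o^2 - r_i^2)
r_o = 12 mm, r_i = 6.5 mm
A = 319.657 mm^2
sigma = F/A = 2480 / 319.657
sigma = 7.758 MPa


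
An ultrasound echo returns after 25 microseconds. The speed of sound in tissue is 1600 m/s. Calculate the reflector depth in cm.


depth = c * t / 2
t = 25 us = 2.5000e-05 s
depth = 1600 * 2.5000e-05 / 2
depth = 0.02 m = 2 cm


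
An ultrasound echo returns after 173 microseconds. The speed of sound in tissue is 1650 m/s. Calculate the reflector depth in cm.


depth = c * t / 2
t = 173 us = 1.7300e-04 s
depth = 1650 * 1.7300e-04 / 2
depth = 0.142725 m = 14.2725 cm


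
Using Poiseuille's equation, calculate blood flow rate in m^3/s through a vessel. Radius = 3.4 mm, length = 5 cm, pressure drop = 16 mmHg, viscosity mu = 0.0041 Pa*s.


Q = pi*r^4*dP / (8*mu*L)
r = 0.0034 m, L = 0.05 m
dP = 16 mmHg = 2133.152 Pa
Q = 5.4606e-04 m^3/s


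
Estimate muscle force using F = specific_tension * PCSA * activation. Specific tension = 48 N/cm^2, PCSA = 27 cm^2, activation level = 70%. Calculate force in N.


F = sigma * PCSA * activation
F = 48 * 27 * 0.7
F = 907.2 N


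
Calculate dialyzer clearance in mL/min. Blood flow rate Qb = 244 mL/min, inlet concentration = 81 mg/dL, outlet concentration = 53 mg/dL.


K = Qb * (Cb_in - Cb_out) / Cb_in
K = 244 * (81 - 53) / 81
K = 84.35 mL/min


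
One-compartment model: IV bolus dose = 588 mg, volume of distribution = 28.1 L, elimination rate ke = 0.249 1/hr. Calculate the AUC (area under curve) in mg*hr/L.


C0 = Dose/Vd = 588/28.1 = 20.9253 mg/L
AUC = C0/ke = 20.9253/0.249
AUC = 84.04 mg*hr/L


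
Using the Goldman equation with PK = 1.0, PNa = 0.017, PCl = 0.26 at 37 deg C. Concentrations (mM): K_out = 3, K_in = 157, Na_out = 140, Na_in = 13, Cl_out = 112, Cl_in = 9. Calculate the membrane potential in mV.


Vm = (RT/F)*ln((PK*Ko + PNa*Nao + PCl*Cli)/(PK*Ki + PNa*Nai + PCl*Clo))
Numer = 7.72, Denom = 186.341
Vm = -85.09 mV


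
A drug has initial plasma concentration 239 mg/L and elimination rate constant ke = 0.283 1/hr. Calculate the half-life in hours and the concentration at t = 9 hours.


t_half = ln(2) / ke = 0.693147 / 0.283 = 2.449 hr
C(t) = C0 * exp(-ke*t) = 239 * exp(-0.283*9)
C(9) = 18.72 mg/L


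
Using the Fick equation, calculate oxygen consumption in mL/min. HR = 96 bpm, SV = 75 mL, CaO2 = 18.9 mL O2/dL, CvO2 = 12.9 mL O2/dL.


CO = HR*SV = 96*75/1000 = 7.2 L/min
a-v O2 diff = 18.9 - 12.9 = 6 mL/dL
VO2 = CO * (CaO2-CvO2) * 10 dL/L
VO2 = 7.2 * 6 * 10
VO2 = 432 mL/min


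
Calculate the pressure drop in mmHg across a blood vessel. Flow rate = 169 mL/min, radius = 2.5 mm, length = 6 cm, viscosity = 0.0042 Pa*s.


dP = 8*mu*L*Q / (pi*r^4)
Q = 169 mL/min = 2.81667e-06 m^3/s
dP = 46.2718 Pa = 46.2718 / 133.322 mmHg = 0.3471 mmHg


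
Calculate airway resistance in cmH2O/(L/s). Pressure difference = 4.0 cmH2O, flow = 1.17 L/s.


R = dP / flow
R = 4.0 / 1.17
R = 3.419 cmH2O/(L/s)


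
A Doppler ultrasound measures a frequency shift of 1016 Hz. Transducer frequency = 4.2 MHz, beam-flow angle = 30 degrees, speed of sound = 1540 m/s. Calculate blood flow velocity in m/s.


v = fd * c / (2 * f0 * cos(theta))
v = 1016 * 1540 / (2 * 4.2000e+06 * cos(30))
v = 0.2151 m/s


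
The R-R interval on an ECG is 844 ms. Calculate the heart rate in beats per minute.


HR = 60 / RR_interval(s)
RR = 844 ms = 0.844 s
HR = 60 / 0.844 = 71.09 bpm


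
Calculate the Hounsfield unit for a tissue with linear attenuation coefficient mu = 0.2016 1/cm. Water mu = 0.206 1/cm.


HU = ((mu_tissue - mu_water) / mu_water) * 1000
HU = ((0.2016 - 0.206) / 0.206) * 1000
HU = -21.36


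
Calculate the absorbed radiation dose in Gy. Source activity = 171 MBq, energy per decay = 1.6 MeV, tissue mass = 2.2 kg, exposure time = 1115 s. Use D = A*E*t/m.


A = 171 MBq = 1.7100e+08 Bq
E = 1.6 MeV = 2.5632e-13 J
D = A*E*t/m = 1.7100e+08*2.5632e-13*1115/2.2
D = 0.02221 Gy


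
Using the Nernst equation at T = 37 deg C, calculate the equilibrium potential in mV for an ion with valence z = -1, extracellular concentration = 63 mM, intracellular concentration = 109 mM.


E = (RT/(zF)) * ln(C_out/C_in)
T = 37 + 273.15 = 310.15 K
E = (8.314 * 310.15 / (-1 * 96485)) * ln(63/109)
E = 14.65 mV


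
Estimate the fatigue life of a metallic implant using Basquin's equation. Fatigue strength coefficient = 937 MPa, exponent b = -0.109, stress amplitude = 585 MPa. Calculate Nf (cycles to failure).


sigma_a = sigma_f' * (2Nf)^b
2Nf = (sigma_a/sigma_f')^(1/b)
2Nf = (585/937)^(1/-0.109)
2Nf = 75.320797
Nf = 37.66


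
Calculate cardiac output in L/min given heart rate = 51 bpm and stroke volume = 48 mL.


CO = HR * SV
CO = 51 * 48 / 1000
CO = 2.448 L/min


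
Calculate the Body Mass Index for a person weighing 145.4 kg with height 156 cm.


BMI = weight / height^2
height = 156 cm = 1.56 m
BMI = 145.4 / 1.56^2
BMI = 59.75 kg/m^2


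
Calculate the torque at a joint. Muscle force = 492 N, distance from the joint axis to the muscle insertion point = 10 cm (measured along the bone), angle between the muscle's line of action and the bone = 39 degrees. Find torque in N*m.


Torque = F * d * sin(theta)   (moment arm = d*sin(theta))
d = 10 cm = 0.1 m
Torque = 492 * 0.1 * sin(39)
Torque = 30.96 N*m


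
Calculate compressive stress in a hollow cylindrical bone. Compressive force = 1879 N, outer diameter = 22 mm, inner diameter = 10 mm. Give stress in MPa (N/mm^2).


A = pi*(r_o^2 - r_i^2)
r_o = 11 mm, r_i = 5 mm
A = 301.593 mm^2
sigma = F/A = 1879 / 301.593
sigma = 6.23 MPa


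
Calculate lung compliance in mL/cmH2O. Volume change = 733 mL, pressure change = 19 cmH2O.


C = dV / dP
C = 733 / 19
C = 38.58 mL/cmH2O


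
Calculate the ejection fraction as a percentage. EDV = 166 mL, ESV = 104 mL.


SV = EDV - ESV = 166 - 104 = 62 mL
EF = SV/EDV * 100 = 62/166 * 100
EF = 37.35%


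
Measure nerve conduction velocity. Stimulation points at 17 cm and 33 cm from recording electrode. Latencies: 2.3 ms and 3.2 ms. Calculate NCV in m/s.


Distance = (33 - 17) / 100 = 0.16 m
dt = (3.2 - 2.3) / 1000 = 9.0000e-04 s
NCV = dist / dt = 177.8 m/s


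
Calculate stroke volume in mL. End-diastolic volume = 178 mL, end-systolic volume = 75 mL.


SV = EDV - ESV
SV = 178 - 75
SV = 103 mL


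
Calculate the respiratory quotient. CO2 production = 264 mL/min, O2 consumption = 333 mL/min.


RQ = VCO2 / VO2
RQ = 264 / 333
RQ = 0.7928


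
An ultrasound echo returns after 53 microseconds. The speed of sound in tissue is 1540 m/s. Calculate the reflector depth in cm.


depth = c * t / 2
t = 53 us = 5.3000e-05 s
depth = 1540 * 5.3000e-05 / 2
depth = 0.04081 m = 4.081 cm


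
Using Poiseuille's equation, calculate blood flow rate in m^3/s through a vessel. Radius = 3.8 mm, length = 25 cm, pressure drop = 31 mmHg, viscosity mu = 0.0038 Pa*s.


Q = pi*r^4*dP / (8*mu*L)
r = 0.0038 m, L = 0.25 m
dP = 31 mmHg = 4132.982 Pa
Q = 3.5623e-04 m^3/s


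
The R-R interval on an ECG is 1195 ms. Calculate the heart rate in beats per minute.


HR = 60 / RR_interval(s)
RR = 1195 ms = 1.195 s
HR = 60 / 1.195 = 50.21 bpm


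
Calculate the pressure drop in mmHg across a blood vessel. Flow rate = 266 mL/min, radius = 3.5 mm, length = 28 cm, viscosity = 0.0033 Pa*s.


dP = 8*mu*L*Q / (pi*r^4)
Q = 266 mL/min = 4.43333e-06 m^3/s
dP = 69.5136 Pa = 69.5136 / 133.322 mmHg = 0.5214 mmHg


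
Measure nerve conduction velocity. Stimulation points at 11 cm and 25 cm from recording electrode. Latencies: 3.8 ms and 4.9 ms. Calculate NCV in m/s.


Distance = (25 - 11) / 100 = 0.14 m
dt = (4.9 - 3.8) / 1000 = 0.0011 s
NCV = dist / dt = 127.3 m/s


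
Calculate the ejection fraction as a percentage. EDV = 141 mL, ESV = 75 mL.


SV = EDV - ESV = 141 - 75 = 66 mL
EF = SV/EDV * 100 = 66/141 * 100
EF = 46.81%


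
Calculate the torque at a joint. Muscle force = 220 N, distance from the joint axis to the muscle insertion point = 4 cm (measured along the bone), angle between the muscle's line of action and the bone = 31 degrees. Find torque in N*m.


Torque = F * d * sin(theta)   (moment arm = d*sin(theta))
d = 4 cm = 0.04 m
Torque = 220 * 0.04 * sin(31)
Torque = 4.532 N*m


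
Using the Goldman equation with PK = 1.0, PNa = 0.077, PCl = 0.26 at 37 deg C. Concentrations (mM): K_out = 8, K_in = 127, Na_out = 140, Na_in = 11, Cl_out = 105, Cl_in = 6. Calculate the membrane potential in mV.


Vm = (RT/F)*ln((PK*Ko + PNa*Nao + PCl*Cli)/(PK*Ki + PNa*Nai + PCl*Clo))
Numer = 20.34, Denom = 155.147
Vm = -54.3 mV


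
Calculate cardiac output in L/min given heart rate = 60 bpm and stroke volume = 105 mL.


CO = HR * SV
CO = 60 * 105 / 1000
CO = 6.3 L/min


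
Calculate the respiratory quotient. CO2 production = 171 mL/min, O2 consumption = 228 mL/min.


RQ = VCO2 / VO2
RQ = 171 / 228
RQ = 0.75


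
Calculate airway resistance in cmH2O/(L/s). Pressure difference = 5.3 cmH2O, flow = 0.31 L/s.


R = dP / flow
R = 5.3 / 0.31
R = 17.1 cmH2O/(L/s)


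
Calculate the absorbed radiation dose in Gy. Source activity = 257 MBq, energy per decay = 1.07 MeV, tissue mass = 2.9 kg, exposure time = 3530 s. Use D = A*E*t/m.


A = 257 MBq = 2.5700e+08 Bq
E = 1.07 MeV = 1.71414e-13 J
D = A*E*t/m = 2.5700e+08*1.71414e-13*3530/2.9
D = 0.05362 Gy


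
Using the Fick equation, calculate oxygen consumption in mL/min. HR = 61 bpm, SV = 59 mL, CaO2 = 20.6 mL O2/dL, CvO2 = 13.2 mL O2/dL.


CO = HR*SV = 61*59/1000 = 3.599 L/min
a-v O2 diff = 20.6 - 13.2 = 7.4 mL/dL
VO2 = CO * (CaO2-CvO2) * 10 dL/L
VO2 = 3.599 * 7.4 * 10
VO2 = 266.3 mL/min


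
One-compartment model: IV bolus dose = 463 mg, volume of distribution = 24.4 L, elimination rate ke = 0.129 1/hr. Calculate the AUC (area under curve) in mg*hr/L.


C0 = Dose/Vd = 463/24.4 = 18.9754 mg/L
AUC = C0/ke = 18.9754/0.129
AUC = 147.1 mg*hr/L


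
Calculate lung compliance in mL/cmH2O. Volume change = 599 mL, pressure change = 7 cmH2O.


C = dV / dP
C = 599 / 7
C = 85.57 mL/cmH2O


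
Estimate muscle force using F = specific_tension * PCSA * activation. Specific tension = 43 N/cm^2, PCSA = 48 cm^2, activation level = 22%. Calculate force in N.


F = sigma * PCSA * activation
F = 43 * 48 * 0.22
F = 454.1 N


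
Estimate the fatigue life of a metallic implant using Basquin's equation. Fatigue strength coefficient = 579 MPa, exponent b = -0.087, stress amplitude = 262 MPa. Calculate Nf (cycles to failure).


sigma_a = sigma_f' * (2Nf)^b
2Nf = (sigma_a/sigma_f')^(1/b)
2Nf = (262/579)^(1/-0.087)
2Nf = 9085.7222
Nf = 4543


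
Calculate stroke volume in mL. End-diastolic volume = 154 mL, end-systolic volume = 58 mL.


SV = EDV - ESV
SV = 154 - 58
SV = 96 mL


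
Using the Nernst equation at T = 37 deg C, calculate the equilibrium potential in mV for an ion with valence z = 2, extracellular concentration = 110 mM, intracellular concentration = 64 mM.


E = (RT/(zF)) * ln(C_out/C_in)
T = 37 + 273.15 = 310.15 K
E = (8.314 * 310.15 / (2 * 96485)) * ln(110/64)
E = 7.237 mV


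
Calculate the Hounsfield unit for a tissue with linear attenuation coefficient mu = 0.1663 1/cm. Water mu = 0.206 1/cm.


HU = ((mu_tissue - mu_water) / mu_water) * 1000
HU = ((0.1663 - 0.206) / 0.206) * 1000
HU = -192.7


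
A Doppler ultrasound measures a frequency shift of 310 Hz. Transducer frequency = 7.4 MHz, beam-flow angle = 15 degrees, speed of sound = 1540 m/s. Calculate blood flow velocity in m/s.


v = fd * c / (2 * f0 * cos(theta))
v = 310 * 1540 / (2 * 7.4000e+06 * cos(15))
v = 0.03339 m/s


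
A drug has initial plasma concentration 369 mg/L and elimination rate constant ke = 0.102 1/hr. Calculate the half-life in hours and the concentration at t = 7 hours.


t_half = ln(2) / ke = 0.693147 / 0.102 = 6.796 hr
C(t) = C0 * exp(-ke*t) = 369 * exp(-0.102*7)
C(7) = 180.7 mg/L


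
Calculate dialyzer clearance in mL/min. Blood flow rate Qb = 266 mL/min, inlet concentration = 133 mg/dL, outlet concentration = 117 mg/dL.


K = Qb * (Cb_in - Cb_out) / Cb_in
K = 266 * (133 - 117) / 133
K = 32 mL/min


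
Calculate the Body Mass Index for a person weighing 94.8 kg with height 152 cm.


BMI = weight / height^2
height = 152 cm = 1.52 m
BMI = 94.8 / 1.52^2
BMI = 41.03 kg/m^2


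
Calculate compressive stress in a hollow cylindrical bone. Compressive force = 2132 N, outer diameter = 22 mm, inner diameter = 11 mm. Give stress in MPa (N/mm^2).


A = pi*(r_o^2 - r_i^2)
r_o = 11 mm, r_i = 5.5 mm
A = 285.1 mm^2
sigma = F/A = 2132 / 285.1
sigma = 7.478 MPa


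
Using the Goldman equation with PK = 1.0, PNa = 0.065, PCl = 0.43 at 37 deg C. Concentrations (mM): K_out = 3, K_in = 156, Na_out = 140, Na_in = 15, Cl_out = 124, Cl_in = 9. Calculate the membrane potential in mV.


Vm = (RT/F)*ln((PK*Ko + PNa*Nao + PCl*Cli)/(PK*Ki + PNa*Nai + PCl*Clo))
Numer = 15.97, Denom = 210.295
Vm = -68.89 mV


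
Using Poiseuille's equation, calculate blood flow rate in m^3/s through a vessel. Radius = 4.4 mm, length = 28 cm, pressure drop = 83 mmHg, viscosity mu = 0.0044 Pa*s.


Q = pi*r^4*dP / (8*mu*L)
r = 0.0044 m, L = 0.28 m
dP = 83 mmHg = 11065.726 Pa
Q = 0.001322 m^3/s


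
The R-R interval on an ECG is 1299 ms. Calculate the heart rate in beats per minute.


HR = 60 / RR_interval(s)
RR = 1299 ms = 1.299 s
HR = 60 / 1.299 = 46.19 bpm


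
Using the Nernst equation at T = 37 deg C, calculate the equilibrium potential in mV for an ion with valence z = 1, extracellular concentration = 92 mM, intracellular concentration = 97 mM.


E = (RT/(zF)) * ln(C_out/C_in)
T = 37 + 273.15 = 310.15 K
E = (8.314 * 310.15 / (1 * 96485)) * ln(92/97)
E = -1.414 mV


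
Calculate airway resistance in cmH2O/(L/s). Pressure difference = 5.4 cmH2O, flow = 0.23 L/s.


R = dP / flow
R = 5.4 / 0.23
R = 23.48 cmH2O/(L/s)


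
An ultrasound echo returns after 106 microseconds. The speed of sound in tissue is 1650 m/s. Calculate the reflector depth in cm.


depth = c * t / 2
t = 106 us = 1.0600e-04 s
depth = 1650 * 1.0600e-04 / 2
depth = 0.08745 m = 8.745 cm


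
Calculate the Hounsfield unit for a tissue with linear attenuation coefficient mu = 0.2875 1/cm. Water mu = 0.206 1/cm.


HU = ((mu_tissue - mu_water) / mu_water) * 1000
HU = ((0.2875 - 0.206) / 0.206) * 1000
HU = 395.6


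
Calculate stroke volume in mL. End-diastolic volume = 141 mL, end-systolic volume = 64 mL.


SV = EDV - ESV
SV = 141 - 64
SV = 77 mL


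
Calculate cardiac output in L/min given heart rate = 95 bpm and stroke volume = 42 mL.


CO = HR * SV
CO = 95 * 42 / 1000
CO = 3.99 L/min


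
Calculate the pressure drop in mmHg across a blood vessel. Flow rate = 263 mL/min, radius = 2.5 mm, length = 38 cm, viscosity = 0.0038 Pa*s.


dP = 8*mu*L*Q / (pi*r^4)
Q = 263 mL/min = 4.38333e-06 m^3/s
dP = 412.621 Pa = 412.621 / 133.322 mmHg = 3.095 mmHg


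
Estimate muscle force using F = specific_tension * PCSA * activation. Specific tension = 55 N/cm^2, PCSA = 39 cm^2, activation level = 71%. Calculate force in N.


F = sigma * PCSA * activation
F = 55 * 39 * 0.71
F = 1523 N


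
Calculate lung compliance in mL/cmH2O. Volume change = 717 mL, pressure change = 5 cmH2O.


C = dV / dP
C = 717 / 5
C = 143.4 mL/cmH2O


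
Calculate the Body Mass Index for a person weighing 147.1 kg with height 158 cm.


BMI = weight / height^2
height = 158 cm = 1.58 m
BMI = 147.1 / 1.58^2
BMI = 58.92 kg/m^2


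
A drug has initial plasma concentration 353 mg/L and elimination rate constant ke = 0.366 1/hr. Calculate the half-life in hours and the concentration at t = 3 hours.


t_half = ln(2) / ke = 0.693147 / 0.366 = 1.894 hr
C(t) = C0 * exp(-ke*t) = 353 * exp(-0.366*3)
C(3) = 117.7 mg/L


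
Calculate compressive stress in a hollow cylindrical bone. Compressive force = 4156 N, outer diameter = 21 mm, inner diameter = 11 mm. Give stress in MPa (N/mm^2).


A = pi*(r_o^2 - r_i^2)
r_o = 10.5 mm, r_i = 5.5 mm
A = 251.327 mm^2
sigma = F/A = 4156 / 251.327
sigma = 16.54 MPa


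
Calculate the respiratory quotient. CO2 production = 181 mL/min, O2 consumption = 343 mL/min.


RQ = VCO2 / VO2
RQ = 181 / 343
RQ = 0.5277


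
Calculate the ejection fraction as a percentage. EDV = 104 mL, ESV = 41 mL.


SV = EDV - ESV = 104 - 41 = 63 mL
EF = SV/EDV * 100 = 63/104 * 100
EF = 60.58%


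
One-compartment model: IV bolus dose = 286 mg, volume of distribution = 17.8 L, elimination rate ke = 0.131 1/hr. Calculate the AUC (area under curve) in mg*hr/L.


C0 = Dose/Vd = 286/17.8 = 16.0674 mg/L
AUC = C0/ke = 16.0674/0.131
AUC = 122.7 mg*hr/L


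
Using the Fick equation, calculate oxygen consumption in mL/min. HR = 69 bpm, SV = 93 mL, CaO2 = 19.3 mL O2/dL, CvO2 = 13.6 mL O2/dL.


CO = HR*SV = 69*93/1000 = 6.417 L/min
a-v O2 diff = 19.3 - 13.6 = 5.7 mL/dL
VO2 = CO * (CaO2-CvO2) * 10 dL/L
VO2 = 6.417 * 5.7 * 10
VO2 = 365.8 mL/min


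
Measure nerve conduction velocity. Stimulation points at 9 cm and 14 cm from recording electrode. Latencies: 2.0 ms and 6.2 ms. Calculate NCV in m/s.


Distance = (14 - 9) / 100 = 0.05 m
dt = (6.2 - 2.0) / 1000 = 0.0042 s
NCV = dist / dt = 11.9 m/s


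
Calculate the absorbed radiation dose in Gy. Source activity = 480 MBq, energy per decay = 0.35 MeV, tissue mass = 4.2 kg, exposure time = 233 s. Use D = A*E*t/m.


A = 480 MBq = 4.8000e+08 Bq
E = 0.35 MeV = 5.607e-14 J
D = A*E*t/m = 4.8000e+08*5.607e-14*233/4.2
D = 0.001493 Gy


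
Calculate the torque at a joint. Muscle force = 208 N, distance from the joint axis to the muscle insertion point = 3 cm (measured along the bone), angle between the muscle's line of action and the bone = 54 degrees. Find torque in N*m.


Torque = F * d * sin(theta)   (moment arm = d*sin(theta))
d = 3 cm = 0.03 m
Torque = 208 * 0.03 * sin(54)
Torque = 5.048 N*m


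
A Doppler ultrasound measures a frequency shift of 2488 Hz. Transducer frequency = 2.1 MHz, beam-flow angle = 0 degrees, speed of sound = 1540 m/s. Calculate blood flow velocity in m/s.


v = fd * c / (2 * f0 * cos(theta))
v = 2488 * 1540 / (2 * 2.1000e+06 * cos(0))
v = 0.9123 m/s


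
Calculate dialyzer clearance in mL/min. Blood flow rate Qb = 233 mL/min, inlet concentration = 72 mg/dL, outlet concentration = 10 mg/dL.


K = Qb * (Cb_in - Cb_out) / Cb_in
K = 233 * (72 - 10) / 72
K = 200.6 mL/min


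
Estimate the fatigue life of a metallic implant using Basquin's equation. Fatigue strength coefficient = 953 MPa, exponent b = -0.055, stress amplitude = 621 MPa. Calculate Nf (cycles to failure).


sigma_a = sigma_f' * (2Nf)^b
2Nf = (sigma_a/sigma_f')^(1/b)
2Nf = (621/953)^(1/-0.055)
2Nf = 2409.0279
Nf = 1205


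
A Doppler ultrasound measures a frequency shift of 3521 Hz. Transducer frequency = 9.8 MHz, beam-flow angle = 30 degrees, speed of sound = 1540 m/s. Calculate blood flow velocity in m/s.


v = fd * c / (2 * f0 * cos(theta))
v = 3521 * 1540 / (2 * 9.8000e+06 * cos(30))
v = 0.3194 m/s


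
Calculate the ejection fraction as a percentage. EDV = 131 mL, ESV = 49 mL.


SV = EDV - ESV = 131 - 49 = 82 mL
EF = SV/EDV * 100 = 82/131 * 100
EF = 62.6%


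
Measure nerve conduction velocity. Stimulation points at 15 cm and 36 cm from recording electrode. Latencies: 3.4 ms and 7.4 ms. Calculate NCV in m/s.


Distance = (36 - 15) / 100 = 0.21 m
dt = (7.4 - 3.4) / 1000 = 0.004 s
NCV = dist / dt = 52.5 m/s


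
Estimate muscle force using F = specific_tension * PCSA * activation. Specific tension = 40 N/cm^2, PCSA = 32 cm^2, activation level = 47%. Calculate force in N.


F = sigma * PCSA * activation
F = 40 * 32 * 0.47
F = 601.6 N


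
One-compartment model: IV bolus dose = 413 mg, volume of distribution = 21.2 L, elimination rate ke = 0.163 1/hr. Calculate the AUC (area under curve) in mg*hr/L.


C0 = Dose/Vd = 413/21.2 = 19.4811 mg/L
AUC = C0/ke = 19.4811/0.163
AUC = 119.5 mg*hr/L


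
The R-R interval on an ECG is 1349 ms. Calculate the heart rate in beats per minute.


HR = 60 / RR_interval(s)
RR = 1349 ms = 1.349 s
HR = 60 / 1.349 = 44.48 bpm


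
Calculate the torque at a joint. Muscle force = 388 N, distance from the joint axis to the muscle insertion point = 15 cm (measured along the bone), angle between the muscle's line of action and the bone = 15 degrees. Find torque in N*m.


Torque = F * d * sin(theta)   (moment arm = d*sin(theta))
d = 15 cm = 0.15 m
Torque = 388 * 0.15 * sin(15)
Torque = 15.06 N*m


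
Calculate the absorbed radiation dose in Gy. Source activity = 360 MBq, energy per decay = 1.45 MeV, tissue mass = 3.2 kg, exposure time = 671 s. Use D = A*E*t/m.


A = 360 MBq = 3.6000e+08 Bq
E = 1.45 MeV = 2.3229e-13 J
D = A*E*t/m = 3.6000e+08*2.3229e-13*671/3.2
D = 0.01753 Gy


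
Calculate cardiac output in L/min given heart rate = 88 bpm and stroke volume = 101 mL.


CO = HR * SV
CO = 88 * 101 / 1000
CO = 8.888 L/min


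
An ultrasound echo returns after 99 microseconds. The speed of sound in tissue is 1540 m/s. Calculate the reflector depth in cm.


depth = c * t / 2
t = 99 us = 9.9000e-05 s
depth = 1540 * 9.9000e-05 / 2
depth = 0.07623 m = 7.623 cm


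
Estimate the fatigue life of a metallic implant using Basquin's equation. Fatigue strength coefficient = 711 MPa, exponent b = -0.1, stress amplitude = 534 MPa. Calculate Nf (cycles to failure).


sigma_a = sigma_f' * (2Nf)^b
2Nf = (sigma_a/sigma_f')^(1/b)
2Nf = (534/711)^(1/-0.1)
2Nf = 17.509891
Nf = 8.755


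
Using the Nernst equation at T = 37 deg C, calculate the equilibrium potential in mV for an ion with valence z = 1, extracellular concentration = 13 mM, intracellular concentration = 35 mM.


E = (RT/(zF)) * ln(C_out/C_in)
T = 37 + 273.15 = 310.15 K
E = (8.314 * 310.15 / (1 * 96485)) * ln(13/35)
E = -26.47 mV


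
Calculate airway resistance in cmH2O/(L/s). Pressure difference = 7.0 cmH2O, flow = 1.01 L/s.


R = dP / flow
R = 7.0 / 1.01
R = 6.931 cmH2O/(L/s)


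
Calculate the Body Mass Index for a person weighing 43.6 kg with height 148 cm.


BMI = weight / height^2
height = 148 cm = 1.48 m
BMI = 43.6 / 1.48^2
BMI = 19.91 kg/m^2


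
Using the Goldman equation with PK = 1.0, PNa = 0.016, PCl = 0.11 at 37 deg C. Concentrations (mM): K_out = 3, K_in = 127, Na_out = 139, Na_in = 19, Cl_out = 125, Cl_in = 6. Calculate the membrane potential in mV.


Vm = (RT/F)*ln((PK*Ko + PNa*Nao + PCl*Cli)/(PK*Ki + PNa*Nai + PCl*Clo))
Numer = 5.884, Denom = 141.054
Vm = -84.9 mV


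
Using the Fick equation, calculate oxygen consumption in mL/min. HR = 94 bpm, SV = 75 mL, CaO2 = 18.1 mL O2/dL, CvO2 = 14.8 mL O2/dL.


CO = HR*SV = 94*75/1000 = 7.05 L/min
a-v O2 diff = 18.1 - 14.8 = 3.3 mL/dL
VO2 = CO * (CaO2-CvO2) * 10 dL/L
VO2 = 7.05 * 3.3 * 10
VO2 = 232.7 mL/min


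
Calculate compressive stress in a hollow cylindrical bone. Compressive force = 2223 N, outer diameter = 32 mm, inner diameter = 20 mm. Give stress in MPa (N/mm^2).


A = pi*(r_o^2 - r_i^2)
r_o = 16 mm, r_i = 10 mm
A = 490.088 mm^2
sigma = F/A = 2223 / 490.088
sigma = 4.536 MPa


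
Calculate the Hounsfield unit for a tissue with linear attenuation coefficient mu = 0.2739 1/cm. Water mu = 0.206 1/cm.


HU = ((mu_tissue - mu_water) / mu_water) * 1000
HU = ((0.2739 - 0.206) / 0.206) * 1000
HU = 329.6


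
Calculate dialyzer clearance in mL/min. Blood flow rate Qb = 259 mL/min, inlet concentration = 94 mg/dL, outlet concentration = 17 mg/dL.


K = Qb * (Cb_in - Cb_out) / Cb_in
K = 259 * (94 - 17) / 94
K = 212.2 mL/min


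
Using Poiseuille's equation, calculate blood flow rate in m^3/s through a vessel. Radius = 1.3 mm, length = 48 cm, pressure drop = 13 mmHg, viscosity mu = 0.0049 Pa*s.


Q = pi*r^4*dP / (8*mu*L)
r = 0.0013 m, L = 0.48 m
dP = 13 mmHg = 1733.186 Pa
Q = 8.2650e-07 m^3/s


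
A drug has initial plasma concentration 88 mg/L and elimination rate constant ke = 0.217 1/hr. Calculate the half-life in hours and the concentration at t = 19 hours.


t_half = ln(2) / ke = 0.693147 / 0.217 = 3.194 hr
C(t) = C0 * exp(-ke*t) = 88 * exp(-0.217*19)
C(19) = 1.425 mg/L


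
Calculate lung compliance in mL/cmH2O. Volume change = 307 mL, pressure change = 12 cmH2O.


C = dV / dP
C = 307 / 12
C = 25.58 mL/cmH2O


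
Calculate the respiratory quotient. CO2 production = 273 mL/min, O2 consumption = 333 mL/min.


RQ = VCO2 / VO2
RQ = 273 / 333
RQ = 0.8198


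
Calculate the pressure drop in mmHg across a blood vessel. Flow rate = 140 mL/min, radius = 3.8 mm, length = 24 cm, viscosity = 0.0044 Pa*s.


dP = 8*mu*L*Q / (pi*r^4)
Q = 140 mL/min = 2.33333e-06 m^3/s
dP = 30.0916 Pa = 30.0916 / 133.322 mmHg = 0.2257 mmHg


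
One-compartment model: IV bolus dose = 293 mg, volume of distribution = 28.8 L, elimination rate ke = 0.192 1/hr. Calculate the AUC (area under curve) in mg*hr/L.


C0 = Dose/Vd = 293/28.8 = 10.1736 mg/L
AUC = C0/ke = 10.1736/0.192
AUC = 52.99 mg*hr/L


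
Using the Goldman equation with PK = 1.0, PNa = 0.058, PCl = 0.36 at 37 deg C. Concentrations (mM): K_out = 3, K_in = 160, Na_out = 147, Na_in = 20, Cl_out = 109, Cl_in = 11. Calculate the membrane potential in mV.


Vm = (RT/F)*ln((PK*Ko + PNa*Nao + PCl*Cli)/(PK*Ki + PNa*Nai + PCl*Clo))
Numer = 15.486, Denom = 200.4
Vm = -68.43 mV


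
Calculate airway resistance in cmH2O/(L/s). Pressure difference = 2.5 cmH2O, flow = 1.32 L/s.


R = dP / flow
R = 2.5 / 1.32
R = 1.894 cmH2O/(L/s)


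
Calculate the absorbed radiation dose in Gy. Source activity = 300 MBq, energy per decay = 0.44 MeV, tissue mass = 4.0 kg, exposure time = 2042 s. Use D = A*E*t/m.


A = 300 MBq = 3.0000e+08 Bq
E = 0.44 MeV = 7.0488e-14 J
D = A*E*t/m = 3.0000e+08*7.0488e-14*2042/4.0
D = 0.0108 Gy


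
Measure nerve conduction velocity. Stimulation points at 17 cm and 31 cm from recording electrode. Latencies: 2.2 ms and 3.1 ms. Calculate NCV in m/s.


Distance = (31 - 17) / 100 = 0.14 m
dt = (3.1 - 2.2) / 1000 = 9.0000e-04 s
NCV = dist / dt = 155.6 m/s


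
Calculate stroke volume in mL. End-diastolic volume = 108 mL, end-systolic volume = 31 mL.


SV = EDV - ESV
SV = 108 - 31
SV = 77 mL


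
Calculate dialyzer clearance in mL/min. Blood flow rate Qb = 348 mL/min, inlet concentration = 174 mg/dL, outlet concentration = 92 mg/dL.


K = Qb * (Cb_in - Cb_out) / Cb_in
K = 348 * (174 - 92) / 174
K = 164 mL/min


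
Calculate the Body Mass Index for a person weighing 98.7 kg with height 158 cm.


BMI = weight / height^2
height = 158 cm = 1.58 m
BMI = 98.7 / 1.58^2
BMI = 39.54 kg/m^2


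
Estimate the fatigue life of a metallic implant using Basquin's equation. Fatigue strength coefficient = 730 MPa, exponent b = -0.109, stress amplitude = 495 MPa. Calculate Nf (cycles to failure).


sigma_a = sigma_f' * (2Nf)^b
2Nf = (sigma_a/sigma_f')^(1/b)
2Nf = (495/730)^(1/-0.109)
2Nf = 35.307621
Nf = 17.65


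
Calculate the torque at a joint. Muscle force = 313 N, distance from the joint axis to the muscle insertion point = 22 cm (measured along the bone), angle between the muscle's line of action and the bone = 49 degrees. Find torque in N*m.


Torque = F * d * sin(theta)   (moment arm = d*sin(theta))
d = 22 cm = 0.22 m
Torque = 313 * 0.22 * sin(49)
Torque = 51.97 N*m


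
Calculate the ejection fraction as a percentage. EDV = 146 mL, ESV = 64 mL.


SV = EDV - ESV = 146 - 64 = 82 mL
EF = SV/EDV * 100 = 82/146 * 100
EF = 56.16%


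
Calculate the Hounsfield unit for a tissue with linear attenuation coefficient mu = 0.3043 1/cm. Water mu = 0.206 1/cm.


HU = ((mu_tissue - mu_water) / mu_water) * 1000
HU = ((0.3043 - 0.206) / 0.206) * 1000
HU = 477.2


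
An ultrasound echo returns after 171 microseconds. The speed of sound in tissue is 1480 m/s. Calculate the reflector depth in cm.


depth = c * t / 2
t = 171 us = 1.7100e-04 s
depth = 1480 * 1.7100e-04 / 2
depth = 0.12654 m = 12.654 cm


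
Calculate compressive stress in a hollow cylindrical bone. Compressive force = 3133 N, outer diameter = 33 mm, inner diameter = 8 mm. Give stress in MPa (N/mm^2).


A = pi*(r_o^2 - r_i^2)
r_o = 16.5 mm, r_i = 4 mm
A = 805.033 mm^2
sigma = F/A = 3133 / 805.033
sigma = 3.892 MPa


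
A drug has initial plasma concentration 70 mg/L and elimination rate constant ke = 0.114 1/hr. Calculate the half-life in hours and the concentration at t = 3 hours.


t_half = ln(2) / ke = 0.693147 / 0.114 = 6.08 hr
C(t) = C0 * exp(-ke*t) = 70 * exp(-0.114*3)
C(3) = 49.72 mg/L


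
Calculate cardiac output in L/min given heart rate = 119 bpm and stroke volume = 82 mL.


CO = HR * SV
CO = 119 * 82 / 1000
CO = 9.758 L/min


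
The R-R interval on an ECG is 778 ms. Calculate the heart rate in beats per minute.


HR = 60 / RR_interval(s)
RR = 778 ms = 0.778 s
HR = 60 / 0.778 = 77.12 bpm


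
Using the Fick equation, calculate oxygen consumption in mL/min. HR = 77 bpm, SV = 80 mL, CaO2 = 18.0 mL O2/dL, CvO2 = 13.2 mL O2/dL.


CO = HR*SV = 77*80/1000 = 6.16 L/min
a-v O2 diff = 18.0 - 13.2 = 4.8 mL/dL
VO2 = CO * (CaO2-CvO2) * 10 dL/L
VO2 = 6.16 * 4.8 * 10
VO2 = 295.7 mL/min


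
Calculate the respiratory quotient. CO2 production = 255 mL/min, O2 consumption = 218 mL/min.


RQ = VCO2 / VO2
RQ = 255 / 218
RQ = 1.17


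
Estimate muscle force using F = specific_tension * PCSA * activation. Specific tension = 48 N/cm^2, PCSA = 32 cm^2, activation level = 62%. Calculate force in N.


F = sigma * PCSA * activation
F = 48 * 32 * 0.62
F = 952.3 N


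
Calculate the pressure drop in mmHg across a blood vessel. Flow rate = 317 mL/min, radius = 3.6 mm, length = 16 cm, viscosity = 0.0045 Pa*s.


dP = 8*mu*L*Q / (pi*r^4)
Q = 317 mL/min = 5.28333e-06 m^3/s
dP = 57.6727 Pa = 57.6727 / 133.322 mmHg = 0.4326 mmHg


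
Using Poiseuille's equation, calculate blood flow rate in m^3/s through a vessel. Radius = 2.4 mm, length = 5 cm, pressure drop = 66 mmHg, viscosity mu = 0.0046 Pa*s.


Q = pi*r^4*dP / (8*mu*L)
r = 0.0024 m, L = 0.05 m
dP = 66 mmHg = 8799.252 Pa
Q = 4.9845e-04 m^3/s


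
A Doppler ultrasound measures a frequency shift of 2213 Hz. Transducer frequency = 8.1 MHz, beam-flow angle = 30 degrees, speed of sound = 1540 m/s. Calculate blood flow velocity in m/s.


v = fd * c / (2 * f0 * cos(theta))
v = 2213 * 1540 / (2 * 8.1000e+06 * cos(30))
v = 0.2429 m/s


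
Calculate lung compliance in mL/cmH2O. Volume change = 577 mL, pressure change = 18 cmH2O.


C = dV / dP
C = 577 / 18
C = 32.06 mL/cmH2O


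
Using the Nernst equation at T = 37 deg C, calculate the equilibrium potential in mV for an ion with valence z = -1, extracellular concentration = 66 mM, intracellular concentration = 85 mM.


E = (RT/(zF)) * ln(C_out/C_in)
T = 37 + 273.15 = 310.15 K
E = (8.314 * 310.15 / (-1 * 96485)) * ln(66/85)
E = 6.761 mV


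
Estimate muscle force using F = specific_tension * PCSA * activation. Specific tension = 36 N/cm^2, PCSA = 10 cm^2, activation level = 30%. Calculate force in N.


F = sigma * PCSA * activation
F = 36 * 10 * 0.3
F = 108 N


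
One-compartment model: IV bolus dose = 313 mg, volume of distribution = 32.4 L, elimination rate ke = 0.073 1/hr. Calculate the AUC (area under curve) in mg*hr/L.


C0 = Dose/Vd = 313/32.4 = 9.66049 mg/L
AUC = C0/ke = 9.66049/0.073
AUC = 132.3 mg*hr/L


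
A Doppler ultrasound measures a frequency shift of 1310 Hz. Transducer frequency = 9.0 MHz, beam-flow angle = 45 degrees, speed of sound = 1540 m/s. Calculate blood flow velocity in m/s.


v = fd * c / (2 * f0 * cos(theta))
v = 1310 * 1540 / (2 * 9.0000e+06 * cos(45))
v = 0.1585 m/s


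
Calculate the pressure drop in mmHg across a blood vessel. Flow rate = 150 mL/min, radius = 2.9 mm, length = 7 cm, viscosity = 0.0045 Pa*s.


dP = 8*mu*L*Q / (pi*r^4)
Q = 150 mL/min = 2.5e-06 m^3/s
dP = 28.353 Pa = 28.353 / 133.322 mmHg = 0.2127 mmHg


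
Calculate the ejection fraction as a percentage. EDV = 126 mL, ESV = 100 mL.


SV = EDV - ESV = 126 - 100 = 26 mL
EF = SV/EDV * 100 = 26/126 * 100
EF = 20.63%


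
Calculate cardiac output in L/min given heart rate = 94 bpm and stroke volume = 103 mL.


CO = HR * SV
CO = 94 * 103 / 1000
CO = 9.682 L/min


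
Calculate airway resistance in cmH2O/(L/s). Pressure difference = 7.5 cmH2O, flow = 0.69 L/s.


R = dP / flow
R = 7.5 / 0.69
R = 10.87 cmH2O/(L/s)


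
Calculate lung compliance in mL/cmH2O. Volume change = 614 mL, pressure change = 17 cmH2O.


C = dV / dP
C = 614 / 17
C = 36.12 mL/cmH2O


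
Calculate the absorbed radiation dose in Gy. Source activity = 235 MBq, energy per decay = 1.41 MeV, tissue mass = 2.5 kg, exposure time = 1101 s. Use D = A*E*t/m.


A = 235 MBq = 2.3500e+08 Bq
E = 1.41 MeV = 2.25882e-13 J
D = A*E*t/m = 2.3500e+08*2.25882e-13*1101/2.5
D = 0.02338 Gy


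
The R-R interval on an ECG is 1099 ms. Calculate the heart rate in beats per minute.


HR = 60 / RR_interval(s)
RR = 1099 ms = 1.099 s
HR = 60 / 1.099 = 54.6 bpm


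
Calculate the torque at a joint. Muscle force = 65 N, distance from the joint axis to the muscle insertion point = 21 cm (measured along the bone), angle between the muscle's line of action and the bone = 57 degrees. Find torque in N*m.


Torque = F * d * sin(theta)   (moment arm = d*sin(theta))
d = 21 cm = 0.21 m
Torque = 65 * 0.21 * sin(57)
Torque = 11.45 N*m
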